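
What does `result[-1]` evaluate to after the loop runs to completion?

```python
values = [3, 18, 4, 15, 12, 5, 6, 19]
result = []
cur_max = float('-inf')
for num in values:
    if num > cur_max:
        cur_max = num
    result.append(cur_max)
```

Let's trace through this code step by step.

Initialize: values = [3, 18, 4, 15, 12, 5, 6, 19]
Initialize: result = []
Initialize: cur_max = -inf
Entering loop: for num in values:
After iteration 1: num = 3, result = [3], cur_max = 3
After iteration 2: num = 18, result = [3, 18], cur_max = 18
After iteration 3: num = 4, result = [3, 18, 18], cur_max = 18
After iteration 4: num = 15, result = [3, 18, 18, 18], cur_max = 18
After iteration 5: num = 12, result = [3, 18, 18, 18, 18], cur_max = 18
After iteration 6: num = 5, result = [3, 18, 18, 18, 18, 18], cur_max = 18
After iteration 7: num = 6, result = [3, 18, 18, 18, 18, 18, 18], cur_max = 18
After iteration 8: num = 19, result = [3, 18, 18, 18, 18, 18, 18, 19], cur_max = 19
Loop ends.
result[-1] = 19

Final answer: 19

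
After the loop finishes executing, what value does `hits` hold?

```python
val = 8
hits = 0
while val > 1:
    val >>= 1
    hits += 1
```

Let's trace through this code step by step.

Initialize: val = 8
Initialize: hits = 0
Entering loop: while val > 1:
After iteration 1: val = 4, hits = 1
After iteration 2: val = 2, hits = 2
After iteration 3: val = 1, hits = 3
Loop ends.

Final answer: 3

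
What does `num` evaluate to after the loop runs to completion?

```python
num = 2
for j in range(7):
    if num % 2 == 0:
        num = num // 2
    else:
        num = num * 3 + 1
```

Let's trace through this code step by step.

Initialize: num = 2
Entering loop: for j in range(7):
After iteration 1: j = 0, num = 1
After iteration 2: j = 1, num = 4
After iteration 3: j = 2, num = 2
After iteration 4: j = 3, num = 1
After iteration 5: j = 4, num = 4
After iteration 6: j = 5, num = 2
After iteration 7: j = 6, num = 1
Loop ends.

Final answer: 1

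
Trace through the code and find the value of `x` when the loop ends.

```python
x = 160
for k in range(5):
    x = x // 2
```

Let's trace through this code step by step.

Initialize: x = 160
Entering loop: for k in range(5):
After iteration 1: k = 0, x = 80
After iteration 2: k = 1, x = 40
After iteration 3: k = 2, x = 20
After iteration 4: k = 3, x = 10
After iteration 5: k = 4, x = 5
Loop ends.

Final answer: 5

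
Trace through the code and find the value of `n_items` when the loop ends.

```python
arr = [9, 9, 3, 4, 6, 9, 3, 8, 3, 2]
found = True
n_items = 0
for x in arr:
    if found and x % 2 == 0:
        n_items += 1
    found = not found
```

Let's trace through this code step by step.

Initialize: arr = [9, 9, 3, 4, 6, 9, 3, 8, 3, 2]
Initialize: found = True
Initialize: n_items = 0
Entering loop: for x in arr:
After iteration 1: x = 9, found = False, n_items = 0
After iteration 2: x = 9, found = True, n_items = 0
After iteration 3: x = 3, found = False, n_items = 0
After iteration 4: x = 4, found = True, n_items = 0
After iteration 5: x = 6, found = False, n_items = 1
After iteration 6: x = 9, found = True, n_items = 1
After iteration 7: x = 3, found = False, n_items = 1
After iteration 8: x = 8, found = True, n_items = 1
After iteration 9: x = 3, found = False, n_items = 1
After iteration 10: x = 2, found = True, n_items = 1
Loop ends.

Final answer: 1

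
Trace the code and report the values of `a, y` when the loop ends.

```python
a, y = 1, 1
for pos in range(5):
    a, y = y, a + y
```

Let's trace through this code step by step.

Initialize: a = 1
Initialize: y = 1
Entering loop: for pos in range(5):
After iteration 1: pos = 0, a = 1, y = 2
After iteration 2: pos = 1, a = 2, y = 3
After iteration 3: pos = 2, a = 3, y = 5
After iteration 4: pos = 3, a = 5, y = 8
After iteration 5: pos = 4, a = 8, y = 13
Loop ends.

Final answer: 8, 13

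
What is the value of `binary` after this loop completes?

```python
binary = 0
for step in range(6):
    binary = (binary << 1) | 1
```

Let's trace through this code step by step.

Initialize: binary = 0
Entering loop: for step in range(6):
After iteration 1: step = 0, binary = 1
After iteration 2: step = 1, binary = 3
After iteration 3: step = 2, binary = 7
After iteration 4: step = 3, binary = 15
After iteration 5: step = 4, binary = 31
After iteration 6: step = 5, binary = 63
Loop ends.

Final answer: 63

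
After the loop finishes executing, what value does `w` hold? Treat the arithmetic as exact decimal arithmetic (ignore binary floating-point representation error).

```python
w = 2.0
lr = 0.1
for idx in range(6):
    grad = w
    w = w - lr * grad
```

Let's trace through this code step by step.

Initialize: w = 2.0
Initialize: lr = 0.1
Entering loop: for idx in range(6):
After iteration 1: idx = 0, w = 1.8, grad = 2.0
After iteration 2: idx = 1, w = 1.62, grad = 1.8
After iteration 3: idx = 2, w = 1.458, grad = 1.62
After iteration 4: idx = 3, w = 1.3122, grad = 1.458
After iteration 5: idx = 4, w = 1.18098, grad = 1.3122
After iteration 6: idx = 5, w = 1.062882, grad = 1.18098
Loop ends.

Final answer: 1.062882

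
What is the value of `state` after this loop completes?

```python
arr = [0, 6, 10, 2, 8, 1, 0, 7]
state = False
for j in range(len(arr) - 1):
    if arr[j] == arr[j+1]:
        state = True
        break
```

Let's trace through this code step by step.

Initialize: arr = [0, 6, 10, 2, 8, 1, 0, 7]
Initialize: state = False
Entering loop: for j in range(len(arr) - 1):
After iteration 1: j = 0, state = False
After iteration 2: j = 1, state = False
After iteration 3: j = 2, state = False
After iteration 4: j = 3, state = False
After iteration 5: j = 4, state = False
After iteration 6: j = 5, state = False
After iteration 7: j = 6, state = False
Loop ends.

Final answer: False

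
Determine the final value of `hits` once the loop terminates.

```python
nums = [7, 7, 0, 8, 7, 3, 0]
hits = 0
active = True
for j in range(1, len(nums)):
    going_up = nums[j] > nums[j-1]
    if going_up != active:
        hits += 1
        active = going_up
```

Let's trace through this code step by step.

Initialize: nums = [7, 7, 0, 8, 7, 3, 0]
Initialize: hits = 0
Initialize: active = True
Entering loop: for j in range(1, len(nums)):
After iteration 1: j = 1, hits = 1, active = False, going_up = False
After iteration 2: j = 2, hits = 1, active = False, going_up = False
After iteration 3: j = 3, hits = 2, active = True, going_up = True
After iteration 4: j = 4, hits = 3, active = False, going_up = False
After iteration 5: j = 5, hits = 3, active = False, going_up = False
After iteration 6: j = 6, hits = 3, active = False, going_up = False
Loop ends.

Final answer: 3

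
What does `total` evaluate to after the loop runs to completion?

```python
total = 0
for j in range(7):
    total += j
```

Let's trace through this code step by step.

Initialize: total = 0
Entering loop: for j in range(7):
After iteration 1: j = 0, total = 0
After iteration 2: j = 1, total = 1
After iteration 3: j = 2, total = 3
After iteration 4: j = 3, total = 6
After iteration 5: j = 4, total = 10
After iteration 6: j = 5, total = 15
After iteration 7: j = 6, total = 21
Loop ends.

Final answer: 21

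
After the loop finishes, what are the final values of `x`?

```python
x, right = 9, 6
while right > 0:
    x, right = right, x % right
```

Let's trace through this code step by step.

Initialize: x = 9
Initialize: right = 6
Entering loop: while right > 0:
After iteration 1: x = 6, right = 3
After iteration 2: x = 3, right = 0
Loop ends.

Final answer: 3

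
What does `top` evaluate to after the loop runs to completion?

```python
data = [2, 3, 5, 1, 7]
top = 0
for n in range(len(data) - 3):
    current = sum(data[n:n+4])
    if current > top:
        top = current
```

Let's trace through this code step by step.

Initialize: data = [2, 3, 5, 1, 7]
Initialize: top = 0
Entering loop: for n in range(len(data) - 3):
After iteration 1: n = 0, top = 11, current = 11
After iteration 2: n = 1, top = 16, current = 16
Loop ends.

Final answer: 16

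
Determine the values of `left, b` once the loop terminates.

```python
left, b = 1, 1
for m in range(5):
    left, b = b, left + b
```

Let's trace through this code step by step.

Initialize: left = 1
Initialize: b = 1
Entering loop: for m in range(5):
After iteration 1: m = 0, left = 1, b = 2
After iteration 2: m = 1, left = 2, b = 3
After iteration 3: m = 2, left = 3, b = 5
After iteration 4: m = 3, left = 5, b = 8
After iteration 5: m = 4, left = 8, b = 13
Loop ends.

Final answer: 8, 13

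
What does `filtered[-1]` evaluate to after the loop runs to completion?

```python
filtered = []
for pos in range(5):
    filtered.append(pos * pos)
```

Let's trace through this code step by step.

Initialize: filtered = []
Entering loop: for pos in range(5):
After iteration 1: pos = 0, filtered = [0]
After iteration 2: pos = 1, filtered = [0, 1]
After iteration 3: pos = 2, filtered = [0, 1, 4]
After iteration 4: pos = 3, filtered = [0, 1, 4, 9]
After iteration 5: pos = 4, filtered = [0, 1, 4, 9, 16]
Loop ends.
filtered[-1] = 16

Final answer: 16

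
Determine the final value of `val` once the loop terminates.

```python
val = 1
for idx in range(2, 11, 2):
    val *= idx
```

Let's trace through this code step by step.

Initialize: val = 1
Entering loop: for idx in range(2, 11, 2):
After iteration 1: idx = 2, val = 2
After iteration 2: idx = 4, val = 8
After iteration 3: idx = 6, val = 48
After iteration 4: idx = 8, val = 384
After iteration 5: idx = 10, val = 3840
Loop ends.

Final answer: 3840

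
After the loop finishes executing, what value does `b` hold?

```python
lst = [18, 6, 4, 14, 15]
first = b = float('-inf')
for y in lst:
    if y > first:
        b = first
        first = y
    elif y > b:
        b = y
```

Let's trace through this code step by step.

Initialize: lst = [18, 6, 4, 14, 15]
Initialize: first = -inf
Initialize: b = -inf
Entering loop: for y in lst:
After iteration 1: y = 18, first = 18, b = -inf
After iteration 2: y = 6, first = 18, b = 6
After iteration 3: y = 4, first = 18, b = 6
After iteration 4: y = 14, first = 18, b = 14
After iteration 5: y = 15, first = 18, b = 15
Loop ends.

Final answer: 15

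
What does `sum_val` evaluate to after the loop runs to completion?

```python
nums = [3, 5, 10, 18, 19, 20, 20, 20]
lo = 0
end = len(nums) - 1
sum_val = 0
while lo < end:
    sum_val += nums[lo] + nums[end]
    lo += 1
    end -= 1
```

Let's trace through this code step by step.

Initialize: nums = [3, 5, 10, 18, 19, 20, 20, 20]
Initialize: lo = 0
Initialize: end = 7
Initialize: sum_val = 0
Entering loop: while lo < end:
After iteration 1: lo = 1, end = 6, sum_val = 23
After iteration 2: lo = 2, end = 5, sum_val = 48
After iteration 3: lo = 3, end = 4, sum_val = 78
After iteration 4: lo = 4, end = 3, sum_val = 115
Loop ends.

Final answer: 115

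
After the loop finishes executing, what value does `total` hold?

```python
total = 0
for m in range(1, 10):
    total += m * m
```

Let's trace through this code step by step.

Initialize: total = 0
Entering loop: for m in range(1, 10):
After iteration 1: m = 1, total = 1
After iteration 2: m = 2, total = 5
After iteration 3: m = 3, total = 14
After iteration 4: m = 4, total = 30
After iteration 5: m = 5, total = 55
After iteration 6: m = 6, total = 91
After iteration 7: m = 7, total = 140
After iteration 8: m = 8, total = 204
After iteration 9: m = 9, total = 285
Loop ends.

Final answer: 285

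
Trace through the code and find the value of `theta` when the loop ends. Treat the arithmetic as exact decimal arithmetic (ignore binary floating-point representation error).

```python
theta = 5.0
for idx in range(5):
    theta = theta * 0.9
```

Let's trace through this code step by step.

Initialize: theta = 5.0
Entering loop: for idx in range(5):
After iteration 1: idx = 0, theta = 4.5
After iteration 2: idx = 1, theta = 4.05
After iteration 3: idx = 2, theta = 3.645
After iteration 4: idx = 3, theta = 3.2805
After iteration 5: idx = 4, theta = 2.95245
Loop ends.

Final answer: 2.95245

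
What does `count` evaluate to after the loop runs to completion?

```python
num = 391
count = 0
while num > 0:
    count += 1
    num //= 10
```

Let's trace through this code step by step.

Initialize: num = 391
Initialize: count = 0
Entering loop: while num > 0:
After iteration 1: num = 39, count = 1
After iteration 2: num = 3, count = 2
After iteration 3: num = 0, count = 3
Loop ends.

Final answer: 3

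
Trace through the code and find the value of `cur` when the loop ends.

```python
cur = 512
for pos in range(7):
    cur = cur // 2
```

Let's trace through this code step by step.

Initialize: cur = 512
Entering loop: for pos in range(7):
After iteration 1: pos = 0, cur = 256
After iteration 2: pos = 1, cur = 128
After iteration 3: pos = 2, cur = 64
After iteration 4: pos = 3, cur = 32
After iteration 5: pos = 4, cur = 16
After iteration 6: pos = 5, cur = 8
After iteration 7: pos = 6, cur = 4
Loop ends.

Final answer: 4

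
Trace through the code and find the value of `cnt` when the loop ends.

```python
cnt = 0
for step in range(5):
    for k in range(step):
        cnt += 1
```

Let's trace through this code step by step.

Initialize: cnt = 0
Entering loop: for step in range(5):
After iteration 1: step = 0, cnt = 0
After iteration 2: step = 1, cnt = 1, k = 0
After iteration 3: step = 2, cnt = 3, k = 1
After iteration 4: step = 3, cnt = 6, k = 2
After iteration 5: step = 4, cnt = 10, k = 3
Loop ends.

Final answer: 10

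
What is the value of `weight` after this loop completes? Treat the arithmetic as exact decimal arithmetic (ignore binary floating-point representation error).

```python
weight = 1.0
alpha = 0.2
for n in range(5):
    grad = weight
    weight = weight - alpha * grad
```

Let's trace through this code step by step.

Initialize: weight = 1.0
Initialize: alpha = 0.2
Entering loop: for n in range(5):
After iteration 1: n = 0, weight = 0.8, grad = 1.0
After iteration 2: n = 1, weight = 0.64, grad = 0.8
After iteration 3: n = 2, weight = 0.512, grad = 0.64
After iteration 4: n = 3, weight = 0.4096, grad = 0.512
After iteration 5: n = 4, weight = 0.32768, grad = 0.4096
Loop ends.

Final answer: 0.32768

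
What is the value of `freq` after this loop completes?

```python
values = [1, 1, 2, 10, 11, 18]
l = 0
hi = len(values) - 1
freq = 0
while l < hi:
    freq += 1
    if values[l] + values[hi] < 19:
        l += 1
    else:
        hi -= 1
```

Let's trace through this code step by step.

Initialize: values = [1, 1, 2, 10, 11, 18]
Initialize: l = 0
Initialize: hi = 5
Initialize: freq = 0
Entering loop: while l < hi:
After iteration 1: l = 0, hi = 4, freq = 1
After iteration 2: l = 1, hi = 4, freq = 2
After iteration 3: l = 2, hi = 4, freq = 3
After iteration 4: l = 3, hi = 4, freq = 4
After iteration 5: l = 3, hi = 3, freq = 5
Loop ends.

Final answer: 5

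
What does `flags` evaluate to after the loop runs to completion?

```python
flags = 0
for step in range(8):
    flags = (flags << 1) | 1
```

Let's trace through this code step by step.

Initialize: flags = 0
Entering loop: for step in range(8):
After iteration 1: step = 0, flags = 1
After iteration 2: step = 1, flags = 3
After iteration 3: step = 2, flags = 7
After iteration 4: step = 3, flags = 15
After iteration 5: step = 4, flags = 31
After iteration 6: step = 5, flags = 63
After iteration 7: step = 6, flags = 127
After iteration 8: step = 7, flags = 255
Loop ends.

Final answer: 255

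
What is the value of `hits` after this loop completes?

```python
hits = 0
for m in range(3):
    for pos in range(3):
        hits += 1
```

Let's trace through this code step by step.

Initialize: hits = 0
Entering loop: for m in range(3):
After iteration 1: m = 0, hits = 3
After iteration 2: m = 1, hits = 6
After iteration 3: m = 2, hits = 9
Loop ends.

Final answer: 9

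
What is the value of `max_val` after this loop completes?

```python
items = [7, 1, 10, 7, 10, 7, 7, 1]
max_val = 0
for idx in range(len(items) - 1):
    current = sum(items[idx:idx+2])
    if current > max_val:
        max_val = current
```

Let's trace through this code step by step.

Initialize: items = [7, 1, 10, 7, 10, 7, 7, 1]
Initialize: max_val = 0
Entering loop: for idx in range(len(items) - 1):
After iteration 1: idx = 0, max_val = 8, current = 8
After iteration 2: idx = 1, max_val = 11, current = 11
After iteration 3: idx = 2, max_val = 17, current = 17
After iteration 4: idx = 3, max_val = 17, current = 17
After iteration 5: idx = 4, max_val = 17, current = 17
After iteration 6: idx = 5, max_val = 17, current = 14
After iteration 7: idx = 6, max_val = 17, current = 8
Loop ends.

Final answer: 17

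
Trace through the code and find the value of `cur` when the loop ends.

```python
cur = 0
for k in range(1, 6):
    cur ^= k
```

Let's trace through this code step by step.

Initialize: cur = 0
Entering loop: for k in range(1, 6):
After iteration 1: k = 1, cur = 1
After iteration 2: k = 2, cur = 3
After iteration 3: k = 3, cur = 0
After iteration 4: k = 4, cur = 4
After iteration 5: k = 5, cur = 1
Loop ends.

Final answer: 1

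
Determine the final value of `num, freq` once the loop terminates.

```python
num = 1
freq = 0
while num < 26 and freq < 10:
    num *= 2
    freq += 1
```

Let's trace through this code step by step.

Initialize: num = 1
Initialize: freq = 0
Entering loop: while num < 26 and freq < 10:
After iteration 1: num = 2, freq = 1
After iteration 2: num = 4, freq = 2
After iteration 3: num = 8, freq = 3
After iteration 4: num = 16, freq = 4
After iteration 5: num = 32, freq = 5
Loop ends.

Final answer: 32, 5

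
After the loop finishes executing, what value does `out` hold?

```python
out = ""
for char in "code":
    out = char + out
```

Let's trace through this code step by step.

Initialize: out = ''
Entering loop: for char in "code":
After iteration 1: char = 'c', out = 'c'
After iteration 2: char = 'o', out = 'oc'
After iteration 3: char = 'd', out = 'doc'
After iteration 4: char = 'e', out = 'edoc'
Loop ends.

Final answer: 'edoc'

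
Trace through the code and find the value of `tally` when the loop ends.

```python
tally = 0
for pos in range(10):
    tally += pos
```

Let's trace through this code step by step.

Initialize: tally = 0
Entering loop: for pos in range(10):
After iteration 1: pos = 0, tally = 0
After iteration 2: pos = 1, tally = 1
After iteration 3: pos = 2, tally = 3
After iteration 4: pos = 3, tally = 6
After iteration 5: pos = 4, tally = 10
After iteration 6: pos = 5, tally = 15
After iteration 7: pos = 6, tally = 21
After iteration 8: pos = 7, tally = 28
After iteration 9: pos = 8, tally = 36
After iteration 10: pos = 9, tally = 45
Loop ends.

Final answer: 45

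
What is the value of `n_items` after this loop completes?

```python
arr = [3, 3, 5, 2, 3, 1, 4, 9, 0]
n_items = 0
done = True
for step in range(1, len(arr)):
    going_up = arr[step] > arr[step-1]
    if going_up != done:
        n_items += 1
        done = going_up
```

Let's trace through this code step by step.

Initialize: arr = [3, 3, 5, 2, 3, 1, 4, 9, 0]
Initialize: n_items = 0
Initialize: done = True
Entering loop: for step in range(1, len(arr)):
After iteration 1: step = 1, n_items = 1, done = False, going_up = False
After iteration 2: step = 2, n_items = 2, done = True, going_up = True
After iteration 3: step = 3, n_items = 3, done = False, going_up = False
After iteration 4: step = 4, n_items = 4, done = True, going_up = True
After iteration 5: step = 5, n_items = 5, done = False, going_up = False
After iteration 6: step = 6, n_items = 6, done = True, going_up = True
After iteration 7: step = 7, n_items = 6, done = True, going_up = True
After iteration 8: step = 8, n_items = 7, done = False, going_up = False
Loop ends.

Final answer: 7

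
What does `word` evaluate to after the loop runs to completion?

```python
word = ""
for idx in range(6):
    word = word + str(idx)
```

Let's trace through this code step by step.

Initialize: word = ''
Entering loop: for idx in range(6):
After iteration 1: idx = 0, word = '0'
After iteration 2: idx = 1, word = '01'
After iteration 3: idx = 2, word = '012'
After iteration 4: idx = 3, word = '0123'
After iteration 5: idx = 4, word = '01234'
After iteration 6: idx = 5, word = '012345'
Loop ends.

Final answer: '012345'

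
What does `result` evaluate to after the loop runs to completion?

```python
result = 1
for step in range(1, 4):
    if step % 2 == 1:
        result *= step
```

Let's trace through this code step by step.

Initialize: result = 1
Entering loop: for step in range(1, 4):
After iteration 1: step = 1, result = 1
After iteration 2: step = 2, result = 1
After iteration 3: step = 3, result = 3
Loop ends.

Final answer: 3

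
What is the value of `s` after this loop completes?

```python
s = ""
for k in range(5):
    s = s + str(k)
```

Let's trace through this code step by step.

Initialize: s = ''
Entering loop: for k in range(5):
After iteration 1: k = 0, s = '0'
After iteration 2: k = 1, s = '01'
After iteration 3: k = 2, s = '012'
After iteration 4: k = 3, s = '0123'
After iteration 5: k = 4, s = '01234'
Loop ends.

Final answer: '01234'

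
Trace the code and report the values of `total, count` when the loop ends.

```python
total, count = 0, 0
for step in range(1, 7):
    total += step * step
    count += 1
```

Let's trace through this code step by step.

Initialize: total = 0
Initialize: count = 0
Entering loop: for step in range(1, 7):
After iteration 1: step = 1, total = 1, count = 1
After iteration 2: step = 2, total = 5, count = 2
After iteration 3: step = 3, total = 14, count = 3
After iteration 4: step = 4, total = 30, count = 4
After iteration 5: step = 5, total = 55, count = 5
After iteration 6: step = 6, total = 91, count = 6
Loop ends.

Final answer: 91, 6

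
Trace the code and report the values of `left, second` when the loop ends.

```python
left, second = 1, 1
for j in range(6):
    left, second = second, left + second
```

Let's trace through this code step by step.

Initialize: left = 1
Initialize: second = 1
Entering loop: for j in range(6):
After iteration 1: j = 0, left = 1, second = 2
After iteration 2: j = 1, left = 2, second = 3
After iteration 3: j = 2, left = 3, second = 5
After iteration 4: j = 3, left = 5, second = 8
After iteration 5: j = 4, left = 8, second = 13
After iteration 6: j = 5, left = 13, second = 21
Loop ends.

Final answer: 13, 21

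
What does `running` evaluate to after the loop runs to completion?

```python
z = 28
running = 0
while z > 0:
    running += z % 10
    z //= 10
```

Let's trace through this code step by step.

Initialize: z = 28
Initialize: running = 0
Entering loop: while z > 0:
After iteration 1: z = 2, running = 8
After iteration 2: z = 0, running = 10
Loop ends.

Final answer: 10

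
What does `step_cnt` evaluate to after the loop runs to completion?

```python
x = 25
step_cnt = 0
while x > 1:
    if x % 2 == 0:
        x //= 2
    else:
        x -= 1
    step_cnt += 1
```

Let's trace through this code step by step.

Initialize: x = 25
Initialize: step_cnt = 0
Entering loop: while x > 1:
After iteration 1: x = 24, step_cnt = 1
After iteration 2: x = 12, step_cnt = 2
After iteration 3: x = 6, step_cnt = 3
After iteration 4: x = 3, step_cnt = 4
After iteration 5: x = 2, step_cnt = 5
After iteration 6: x = 1, step_cnt = 6
Loop ends.

Final answer: 6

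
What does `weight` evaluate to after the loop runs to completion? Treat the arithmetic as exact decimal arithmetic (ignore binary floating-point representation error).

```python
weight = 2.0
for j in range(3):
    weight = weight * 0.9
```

Let's trace through this code step by step.

Initialize: weight = 2.0
Entering loop: for j in range(3):
After iteration 1: j = 0, weight = 1.8
After iteration 2: j = 1, weight = 1.62
After iteration 3: j = 2, weight = 1.458
Loop ends.

Final answer: 1.458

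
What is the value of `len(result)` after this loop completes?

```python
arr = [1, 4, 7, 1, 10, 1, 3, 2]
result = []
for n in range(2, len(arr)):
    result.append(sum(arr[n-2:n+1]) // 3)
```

Let's trace through this code step by step.

Initialize: arr = [1, 4, 7, 1, 10, 1, 3, 2]
Initialize: result = []
Entering loop: for n in range(2, len(arr)):
After iteration 1: n = 2, result = [4]
After iteration 2: n = 3, result = [4, 4]
After iteration 3: n = 4, result = [4, 4, 6]
After iteration 4: n = 5, result = [4, 4, 6, 4]
After iteration 5: n = 6, result = [4, 4, 6, 4, 4]
After iteration 6: n = 7, result = [4, 4, 6, 4, 4, 2]
Loop ends.
len(result) = 6

Final answer: 6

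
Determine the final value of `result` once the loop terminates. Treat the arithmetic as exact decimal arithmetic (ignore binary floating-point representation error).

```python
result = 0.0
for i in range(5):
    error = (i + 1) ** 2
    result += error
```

Let's trace through this code step by step.

Initialize: result = 0.0
Entering loop: for i in range(5):
After iteration 1: i = 0, result = 1.0, error = 1
After iteration 2: i = 1, result = 5.0, error = 4
After iteration 3: i = 2, result = 14.0, error = 9
After iteration 4: i = 3, result = 30.0, error = 16
After iteration 5: i = 4, result = 55.0, error = 25
Loop ends.

Final answer: 55.0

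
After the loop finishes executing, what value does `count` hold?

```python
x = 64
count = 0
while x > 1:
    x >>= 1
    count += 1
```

Let's trace through this code step by step.

Initialize: x = 64
Initialize: count = 0
Entering loop: while x > 1:
After iteration 1: x = 32, count = 1
After iteration 2: x = 16, count = 2
After iteration 3: x = 8, count = 3
After iteration 4: x = 4, count = 4
After iteration 5: x = 2, count = 5
After iteration 6: x = 1, count = 6
Loop ends.

Final answer: 6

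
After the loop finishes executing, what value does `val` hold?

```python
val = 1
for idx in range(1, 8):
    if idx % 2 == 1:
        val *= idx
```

Let's trace through this code step by step.

Initialize: val = 1
Entering loop: for idx in range(1, 8):
After iteration 1: idx = 1, val = 1
After iteration 2: idx = 2, val = 1
After iteration 3: idx = 3, val = 3
After iteration 4: idx = 4, val = 3
After iteration 5: idx = 5, val = 15
After iteration 6: idx = 6, val = 15
After iteration 7: idx = 7, val = 105
Loop ends.

Final answer: 105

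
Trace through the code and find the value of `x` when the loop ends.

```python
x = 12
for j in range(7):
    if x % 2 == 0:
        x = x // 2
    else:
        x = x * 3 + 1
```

Let's trace through this code step by step.

Initialize: x = 12
Entering loop: for j in range(7):
After iteration 1: j = 0, x = 6
After iteration 2: j = 1, x = 3
After iteration 3: j = 2, x = 10
After iteration 4: j = 3, x = 5
After iteration 5: j = 4, x = 16
After iteration 6: j = 5, x = 8
After iteration 7: j = 6, x = 4
Loop ends.

Final answer: 4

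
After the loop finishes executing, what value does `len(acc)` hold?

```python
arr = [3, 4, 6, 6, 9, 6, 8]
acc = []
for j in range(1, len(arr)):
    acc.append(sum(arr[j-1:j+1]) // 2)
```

Let's trace through this code step by step.

Initialize: arr = [3, 4, 6, 6, 9, 6, 8]
Initialize: acc = []
Entering loop: for j in range(1, len(arr)):
After iteration 1: j = 1, acc = [3]
After iteration 2: j = 2, acc = [3, 5]
After iteration 3: j = 3, acc = [3, 5, 6]
After iteration 4: j = 4, acc = [3, 5, 6, 7]
After iteration 5: j = 5, acc = [3, 5, 6, 7, 7]
After iteration 6: j = 6, acc = [3, 5, 6, 7, 7, 7]
Loop ends.
len(acc) = 6

Final answer: 6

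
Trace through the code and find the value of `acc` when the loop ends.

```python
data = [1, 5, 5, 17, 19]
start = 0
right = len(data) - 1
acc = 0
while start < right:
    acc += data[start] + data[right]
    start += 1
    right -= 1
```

Let's trace through this code step by step.

Initialize: data = [1, 5, 5, 17, 19]
Initialize: start = 0
Initialize: right = 4
Initialize: acc = 0
Entering loop: while start < right:
After iteration 1: start = 1, right = 3, acc = 20
After iteration 2: start = 2, right = 2, acc = 42
Loop ends.

Final answer: 42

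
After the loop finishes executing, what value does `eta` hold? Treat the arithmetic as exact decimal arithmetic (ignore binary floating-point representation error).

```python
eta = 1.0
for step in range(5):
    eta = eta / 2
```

Let's trace through this code step by step.

Initialize: eta = 1.0
Entering loop: for step in range(5):
After iteration 1: step = 0, eta = 0.5
After iteration 2: step = 1, eta = 0.25
After iteration 3: step = 2, eta = 0.125
After iteration 4: step = 3, eta = 0.0625
After iteration 5: step = 4, eta = 0.03125
Loop ends.

Final answer: 0.03125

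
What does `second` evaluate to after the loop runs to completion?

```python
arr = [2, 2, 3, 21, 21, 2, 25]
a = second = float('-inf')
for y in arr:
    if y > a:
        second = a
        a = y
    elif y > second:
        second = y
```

Let's trace through this code step by step.

Initialize: arr = [2, 2, 3, 21, 21, 2, 25]
Initialize: a = -inf
Initialize: second = -inf
Entering loop: for y in arr:
After iteration 1: y = 2, a = 2, second = -inf
After iteration 2: y = 2, a = 2, second = 2
After iteration 3: y = 3, a = 3, second = 2
After iteration 4: y = 21, a = 21, second = 3
After iteration 5: y = 21, a = 21, second = 21
After iteration 6: y = 2, a = 21, second = 21
After iteration 7: y = 25, a = 25, second = 21
Loop ends.

Final answer: 21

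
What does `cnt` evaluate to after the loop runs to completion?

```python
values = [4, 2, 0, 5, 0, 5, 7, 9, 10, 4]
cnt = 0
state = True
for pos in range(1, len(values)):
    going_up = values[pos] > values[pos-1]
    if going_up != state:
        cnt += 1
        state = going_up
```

Let's trace through this code step by step.

Initialize: values = [4, 2, 0, 5, 0, 5, 7, 9, 10, 4]
Initialize: cnt = 0
Initialize: state = True
Entering loop: for pos in range(1, len(values)):
After iteration 1: pos = 1, cnt = 1, state = False, going_up = False
After iteration 2: pos = 2, cnt = 1, state = False, going_up = False
After iteration 3: pos = 3, cnt = 2, state = True, going_up = True
After iteration 4: pos = 4, cnt = 3, state = False, going_up = False
After iteration 5: pos = 5, cnt = 4, state = True, going_up = True
After iteration 6: pos = 6, cnt = 4, state = True, going_up = True
After iteration 7: pos = 7, cnt = 4, state = True, going_up = True
After iteration 8: pos = 8, cnt = 4, state = True, going_up = True
After iteration 9: pos = 9, cnt = 5, state = False, going_up = False
Loop ends.

Final answer: 5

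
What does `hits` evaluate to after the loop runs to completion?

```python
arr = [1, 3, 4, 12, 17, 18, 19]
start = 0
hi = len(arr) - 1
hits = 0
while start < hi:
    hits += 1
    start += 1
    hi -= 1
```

Let's trace through this code step by step.

Initialize: arr = [1, 3, 4, 12, 17, 18, 19]
Initialize: start = 0
Initialize: hi = 6
Initialize: hits = 0
Entering loop: while start < hi:
After iteration 1: start = 1, hi = 5, hits = 1
After iteration 2: start = 2, hi = 4, hits = 2
After iteration 3: start = 3, hi = 3, hits = 3
Loop ends.

Final answer: 3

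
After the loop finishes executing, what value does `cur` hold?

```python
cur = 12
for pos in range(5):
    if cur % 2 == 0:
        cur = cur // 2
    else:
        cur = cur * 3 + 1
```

Let's trace through this code step by step.

Initialize: cur = 12
Entering loop: for pos in range(5):
After iteration 1: pos = 0, cur = 6
After iteration 2: pos = 1, cur = 3
After iteration 3: pos = 2, cur = 10
After iteration 4: pos = 3, cur = 5
After iteration 5: pos = 4, cur = 16
Loop ends.

Final answer: 16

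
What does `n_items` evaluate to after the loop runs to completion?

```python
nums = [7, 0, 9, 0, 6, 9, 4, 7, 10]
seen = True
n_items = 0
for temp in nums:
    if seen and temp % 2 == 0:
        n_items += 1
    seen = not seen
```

Let's trace through this code step by step.

Initialize: nums = [7, 0, 9, 0, 6, 9, 4, 7, 10]
Initialize: seen = True
Initialize: n_items = 0
Entering loop: for temp in nums:
After iteration 1: temp = 7, seen = False, n_items = 0
After iteration 2: temp = 0, seen = True, n_items = 0
After iteration 3: temp = 9, seen = False, n_items = 0
After iteration 4: temp = 0, seen = True, n_items = 0
After iteration 5: temp = 6, seen = False, n_items = 1
After iteration 6: temp = 9, seen = True, n_items = 1
After iteration 7: temp = 4, seen = False, n_items = 2
After iteration 8: temp = 7, seen = True, n_items = 2
After iteration 9: temp = 10, seen = False, n_items = 3
Loop ends.

Final answer: 3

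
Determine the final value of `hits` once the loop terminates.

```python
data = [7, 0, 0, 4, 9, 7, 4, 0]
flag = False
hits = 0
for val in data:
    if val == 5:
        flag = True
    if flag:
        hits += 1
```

Let's trace through this code step by step.

Initialize: data = [7, 0, 0, 4, 9, 7, 4, 0]
Initialize: flag = False
Initialize: hits = 0
Entering loop: for val in data:
After iteration 1: val = 7, hits = 0
After iteration 2: val = 0, hits = 0
After iteration 3: val = 0, hits = 0
After iteration 4: val = 4, hits = 0
After iteration 5: val = 9, hits = 0
After iteration 6: val = 7, hits = 0
After iteration 7: val = 4, hits = 0
After iteration 8: val = 0, hits = 0
Loop ends.

Final answer: 0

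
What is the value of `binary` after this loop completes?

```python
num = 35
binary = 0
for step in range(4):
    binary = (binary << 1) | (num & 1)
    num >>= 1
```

Let's trace through this code step by step.

Initialize: num = 35
Initialize: binary = 0
Entering loop: for step in range(4):
After iteration 1: step = 0, num = 17, binary = 1
After iteration 2: step = 1, num = 8, binary = 3
After iteration 3: step = 2, num = 4, binary = 6
After iteration 4: step = 3, num = 2, binary = 12
Loop ends.

Final answer: 12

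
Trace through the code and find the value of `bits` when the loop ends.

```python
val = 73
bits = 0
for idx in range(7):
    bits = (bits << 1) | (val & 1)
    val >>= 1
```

Let's trace through this code step by step.

Initialize: val = 73
Initialize: bits = 0
Entering loop: for idx in range(7):
After iteration 1: idx = 0, val = 36, bits = 1
After iteration 2: idx = 1, val = 18, bits = 2
After iteration 3: idx = 2, val = 9, bits = 4
After iteration 4: idx = 3, val = 4, bits = 9
After iteration 5: idx = 4, val = 2, bits = 18
After iteration 6: idx = 5, val = 1, bits = 36
After iteration 7: idx = 6, val = 0, bits = 73
Loop ends.

Final answer: 73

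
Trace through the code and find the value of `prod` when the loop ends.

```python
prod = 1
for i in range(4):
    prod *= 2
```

Let's trace through this code step by step.

Initialize: prod = 1
Entering loop: for i in range(4):
After iteration 1: i = 0, prod = 2
After iteration 2: i = 1, prod = 4
After iteration 3: i = 2, prod = 8
After iteration 4: i = 3, prod = 16
Loop ends.

Final answer: 16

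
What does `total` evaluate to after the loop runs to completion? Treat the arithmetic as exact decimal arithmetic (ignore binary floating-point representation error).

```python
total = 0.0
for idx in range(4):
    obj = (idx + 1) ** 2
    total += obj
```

Let's trace through this code step by step.

Initialize: total = 0.0
Entering loop: for idx in range(4):
After iteration 1: idx = 0, total = 1.0, obj = 1
After iteration 2: idx = 1, total = 5.0, obj = 4
After iteration 3: idx = 2, total = 14.0, obj = 9
After iteration 4: idx = 3, total = 30.0, obj = 16
Loop ends.

Final answer: 30.0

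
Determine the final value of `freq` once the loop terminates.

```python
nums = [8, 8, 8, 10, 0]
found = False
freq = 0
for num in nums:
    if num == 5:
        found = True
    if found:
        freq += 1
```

Let's trace through this code step by step.

Initialize: nums = [8, 8, 8, 10, 0]
Initialize: found = False
Initialize: freq = 0
Entering loop: for num in nums:
After iteration 1: num = 8, freq = 0
After iteration 2: num = 8, freq = 0
After iteration 3: num = 8, freq = 0
After iteration 4: num = 10, freq = 0
After iteration 5: num = 0, freq = 0
Loop ends.

Final answer: 0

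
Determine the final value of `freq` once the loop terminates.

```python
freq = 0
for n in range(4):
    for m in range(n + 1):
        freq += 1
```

Let's trace through this code step by step.

Initialize: freq = 0
Entering loop: for n in range(4):
After iteration 1: n = 0, freq = 1, m = 0
After iteration 2: n = 1, freq = 3, m = 1
After iteration 3: n = 2, freq = 6, m = 2
After iteration 4: n = 3, freq = 10, m = 3
Loop ends.

Final answer: 10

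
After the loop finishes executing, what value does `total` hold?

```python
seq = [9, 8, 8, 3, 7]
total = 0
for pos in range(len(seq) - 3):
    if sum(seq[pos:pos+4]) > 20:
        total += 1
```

Let's trace through this code step by step.

Initialize: seq = [9, 8, 8, 3, 7]
Initialize: total = 0
Entering loop: for pos in range(len(seq) - 3):
After iteration 1: pos = 0, total = 1
After iteration 2: pos = 1, total = 2
Loop ends.

Final answer: 2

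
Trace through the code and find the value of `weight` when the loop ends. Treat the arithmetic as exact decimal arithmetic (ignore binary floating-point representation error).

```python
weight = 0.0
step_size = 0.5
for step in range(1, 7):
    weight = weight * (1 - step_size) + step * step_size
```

Let's trace through this code step by step.

Initialize: weight = 0.0
Initialize: step_size = 0.5
Entering loop: for step in range(1, 7):
After iteration 1: step = 1, weight = 0.5
After iteration 2: step = 2, weight = 1.25
After iteration 3: step = 3, weight = 2.125
After iteration 4: step = 4, weight = 3.0625
After iteration 5: step = 5, weight = 4.03125
After iteration 6: step = 6, weight = 5.015625
Loop ends.

Final answer: 5.015625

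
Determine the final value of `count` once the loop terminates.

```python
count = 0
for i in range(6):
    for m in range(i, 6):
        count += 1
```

Let's trace through this code step by step.

Initialize: count = 0
Entering loop: for i in range(6):
After iteration 1: i = 0, count = 6
After iteration 2: i = 1, count = 11
After iteration 3: i = 2, count = 15
After iteration 4: i = 3, count = 18
After iteration 5: i = 4, count = 20
After iteration 6: i = 5, count = 21
Loop ends.

Final answer: 21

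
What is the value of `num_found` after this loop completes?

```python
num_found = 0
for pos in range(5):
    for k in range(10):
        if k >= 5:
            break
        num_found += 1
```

Let's trace through this code step by step.

Initialize: num_found = 0
Entering loop: for pos in range(5):
After iteration 1: pos = 0, num_found = 5
After iteration 2: pos = 1, num_found = 10
After iteration 3: pos = 2, num_found = 15
After iteration 4: pos = 3, num_found = 20
After iteration 5: pos = 4, num_found = 25
Loop ends.

Final answer: 25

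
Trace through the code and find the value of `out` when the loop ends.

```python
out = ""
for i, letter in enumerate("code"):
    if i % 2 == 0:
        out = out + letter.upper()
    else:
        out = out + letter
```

Let's trace through this code step by step.

Initialize: out = ''
Entering loop: for i, letter in enumerate("code"):
After iteration 1: i = 0, letter = 'c', out = 'C'
After iteration 2: i = 1, letter = 'o', out = 'Co'
After iteration 3: i = 2, letter = 'd', out = 'CoD'
After iteration 4: i = 3, letter = 'e', out = 'CoDe'
Loop ends.

Final answer: 'CoDe'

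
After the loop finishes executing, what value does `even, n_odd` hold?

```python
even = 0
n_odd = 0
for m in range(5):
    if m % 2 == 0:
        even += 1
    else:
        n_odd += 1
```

Let's trace through this code step by step.

Initialize: even = 0
Initialize: n_odd = 0
Entering loop: for m in range(5):
After iteration 1: m = 0, even = 1, n_odd = 0
After iteration 2: m = 1, even = 1, n_odd = 1
After iteration 3: m = 2, even = 2, n_odd = 1
After iteration 4: m = 3, even = 2, n_odd = 2
After iteration 5: m = 4, even = 3, n_odd = 2
Loop ends.

Final answer: 3, 2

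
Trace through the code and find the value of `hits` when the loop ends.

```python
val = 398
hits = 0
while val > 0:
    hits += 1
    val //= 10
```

Let's trace through this code step by step.

Initialize: val = 398
Initialize: hits = 0
Entering loop: while val > 0:
After iteration 1: val = 39, hits = 1
After iteration 2: val = 3, hits = 2
After iteration 3: val = 0, hits = 3
Loop ends.

Final answer: 3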